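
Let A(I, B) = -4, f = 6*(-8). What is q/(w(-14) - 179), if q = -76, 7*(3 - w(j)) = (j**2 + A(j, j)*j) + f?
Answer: 133/359 ≈ 0.37047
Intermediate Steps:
f = -48
w(j) = 69/7 - j**2/7 + 4*j/7 (w(j) = 3 - ((j**2 - 4*j) - 48)/7 = 3 - (-48 + j**2 - 4*j)/7 = 3 + (48/7 - j**2/7 + 4*j/7) = 69/7 - j**2/7 + 4*j/7)
q/(w(-14) - 179) = -76/((69/7 - 1/7*(-14)**2 + (4/7)*(-14)) - 179) = -76/((69/7 - 1/7*196 - 8) - 179) = -76/((69/7 - 28 - 8) - 179) = -76/(-183/7 - 179) = -76/(-1436/7) = -76*(-7/1436) = 133/359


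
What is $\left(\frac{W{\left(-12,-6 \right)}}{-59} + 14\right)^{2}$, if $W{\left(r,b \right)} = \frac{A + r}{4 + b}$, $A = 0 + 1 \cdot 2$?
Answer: $\frac{674041}{3481} \approx 193.63$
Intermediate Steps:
$A = 2$ ($A = 0 + 2 = 2$)
$W{\left(r,b \right)} = \frac{2 + r}{4 + b}$
$\left(\frac{W{\left(-12,-6 \right)}}{-59} + 14\right)^{2} = \left(\frac{\frac{1}{4 - 6} \left(2 - 12\right)}{-59} + 14\right)^{2} = \left(\frac{1}{-2} \left(-10\right) \left(- \frac{1}{59}\right) + 14\right)^{2} = \left(\left(- \frac{1}{2}\right) \left(-10\right) \left(- \frac{1}{59}\right) + 14\right)^{2} = \left(5 \left(- \frac{1}{59}\right) + 14\right)^{2} = \left(- \frac{5}{59} + 14\right)^{2} = \left(\frac{821}{59}\right)^{2} = \frac{674041}{3481}$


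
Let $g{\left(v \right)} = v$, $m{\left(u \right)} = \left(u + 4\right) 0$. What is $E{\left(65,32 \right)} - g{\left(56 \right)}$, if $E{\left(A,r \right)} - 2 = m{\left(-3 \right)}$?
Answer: $-54$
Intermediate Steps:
$m{\left(u \right)} = 0$ ($m{\left(u \right)} = \left(4 + u\right) 0 = 0$)
$E{\left(A,r \right)} = 2$ ($E{\left(A,r \right)} = 2 + 0 = 2$)
$E{\left(65,32 \right)} - g{\left(56 \right)} = 2 - 56 = -54$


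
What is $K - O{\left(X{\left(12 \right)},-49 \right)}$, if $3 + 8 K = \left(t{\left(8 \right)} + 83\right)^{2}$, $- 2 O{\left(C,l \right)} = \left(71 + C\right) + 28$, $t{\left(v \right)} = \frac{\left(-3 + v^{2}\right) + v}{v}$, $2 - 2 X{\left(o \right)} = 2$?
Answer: $\frac{562441}{512} \approx 1098.5$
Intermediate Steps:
$X{\left(o \right)} = 0$ ($X{\left(o \right)} = 1 - 1 = 0$)
$t{\left(v \right)} = \frac{-3 + v + v^{2}}{v}$
$O{\left(C,l \right)} = - \frac{99}{2} - \frac{C}{2}$ ($O{\left(C,l \right)} = - \frac{\left(71 + C\right) + 28}{2} = - \frac{99 + C}{2} = - \frac{99}{2} - \frac{C}{2}$)
$K = \frac{537097}{512}$ ($K = - \frac{3}{8} + \frac{\left(\left(1 + 8 - \frac{3}{8}\right) + 83\right)^{2}}{8} = - \frac{3}{8} + \frac{\left(\frac{69}{8} + 83\right)^{2}}{8} = - \frac{3}{8} + \frac{\left(\frac{733}{8}\right)^{2}}{8} = - \frac{3}{8} + \frac{1}{8} \cdot \frac{537289}{64} = - \frac{3}{8} + \frac{537289}{512} = \frac{537097}{512} \approx 1049.0$)
$K - O{\left(X{\left(12 \right)},-49 \right)} = \frac{537097}{512} - \left(- \frac{99}{2} - 0\right) = \frac{537097}{512} - \left(- \frac{99}{2} + 0\right) = \frac{537097}{512} - - \frac{99}{2} = \frac{537097}{512} + \frac{99}{2} = \frac{562441}{512}$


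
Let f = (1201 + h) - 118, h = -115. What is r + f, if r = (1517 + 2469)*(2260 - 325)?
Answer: 7713878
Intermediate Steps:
f = 968 (f = (1201 - 115) - 118 = 1086 - 118 = 968)
r = 7712910 (r = 3986*1935 = 7712910)
r + f = 7712910 + 968 = 7713878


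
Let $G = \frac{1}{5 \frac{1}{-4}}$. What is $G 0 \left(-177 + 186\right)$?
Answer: $0$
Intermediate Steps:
$G = - \frac{4}{5}$ ($G = \frac{1}{5 \left(- \frac{1}{4}\right)} = \frac{1}{- \frac{5}{4}} = - \frac{4}{5} \approx -0.8$)
$G 0 \left(-177 + 186\right) = \left(- \frac{4}{5}\right) 0 \left(-177 + 186\right) = 0 \cdot 9 = 0$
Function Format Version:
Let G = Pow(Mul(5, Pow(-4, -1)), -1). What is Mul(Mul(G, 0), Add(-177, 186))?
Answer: 0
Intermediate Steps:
G = Rational(-4, 5) (G = Pow(Mul(5, Rational(-1, 4)), -1) = Pow(Rational(-5, 4), -1) = Rational(-4, 5) ≈ -0.80000)
Mul(Mul(G, 0), Add(-177, 186)) = Mul(Mul(Rational(-4, 5), 0), Add(-177, 186)) = Mul(0, 9) = 0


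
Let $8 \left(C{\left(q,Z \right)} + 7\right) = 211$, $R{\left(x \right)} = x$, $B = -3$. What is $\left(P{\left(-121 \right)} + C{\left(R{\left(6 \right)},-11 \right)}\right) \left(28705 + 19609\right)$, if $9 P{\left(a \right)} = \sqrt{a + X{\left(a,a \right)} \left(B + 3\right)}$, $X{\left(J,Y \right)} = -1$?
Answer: $\frac{3744335}{4} + \frac{531454 i}{9} \approx 9.3608 \cdot 10^{5} + 59050.0 i$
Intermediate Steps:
$C{\left(q,Z \right)} = \frac{155}{8}$ ($C{\left(q,Z \right)} = -7 + \frac{1}{8} \cdot 211 = -7 + \frac{211}{8} = \frac{155}{8}$)
$P{\left(a \right)} = \frac{\sqrt{a}}{9}$ ($P{\left(a \right)} = \frac{\sqrt{a - \left(-3 + 3\right)}}{9} = \frac{\sqrt{a - 0}}{9} = \frac{\sqrt{a + 0}}{9} = \frac{\sqrt{a}}{9}$)
$\left(P{\left(-121 \right)} + C{\left(R{\left(6 \right)},-11 \right)}\right) \left(28705 + 19609\right) = \left(\frac{\sqrt{-121}}{9} + \frac{155}{8}\right) \left(28705 + 19609\right) = \left(\frac{11 i}{9} + \frac{155}{8}\right) 48314 = \left(\frac{155}{8} + \frac{11 i}{9}\right) 48314 = \frac{3744335}{4} + \frac{531454 i}{9}$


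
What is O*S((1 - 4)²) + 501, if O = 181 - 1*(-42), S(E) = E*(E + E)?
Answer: 36627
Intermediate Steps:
S(E) = 2*E² (S(E) = E*(2*E) = 2*E²)
O = 223 (O = 181 + 42 = 223)
O*S((1 - 4)²) + 501 = 223*(2*((1 - 4)²)²) + 501 = 223*(2*((-3)²)²) + 501 = 223*(2*9²) + 501 = 223*(2*81) + 501 = 223*162 + 501 = 36126 + 501 = 36627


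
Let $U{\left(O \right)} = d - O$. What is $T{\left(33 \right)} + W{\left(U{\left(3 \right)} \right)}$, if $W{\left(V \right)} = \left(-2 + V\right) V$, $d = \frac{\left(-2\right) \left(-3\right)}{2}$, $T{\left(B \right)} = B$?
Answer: $33$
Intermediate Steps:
$d = 3$ ($d = 6 \cdot \frac{1}{2} = 3$)
$U{\left(O \right)} = 3 - O$
$W{\left(V \right)} = V \left(-2 + V\right)$
$T{\left(33 \right)} + W{\left(U{\left(3 \right)} \right)} = 33 + \left(3 - 3\right) \left(-2 + \left(3 - 3\right)\right) = 33 + 0 \left(-2 + 0\right) = 33 + 0 \left(-2\right) = 33 + 0 = 33$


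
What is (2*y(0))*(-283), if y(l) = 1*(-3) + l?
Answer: 1698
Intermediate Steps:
y(l) = -3 + l
(2*y(0))*(-283) = (2*(-3 + 0))*(-283) = (2*(-3))*(-283) = -6*(-283) = 1698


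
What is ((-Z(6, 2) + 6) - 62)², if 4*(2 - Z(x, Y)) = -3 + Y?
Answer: 54289/16 ≈ 3393.1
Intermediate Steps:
Z(x, Y) = 11/4 - Y/4 (Z(x, Y) = 2 - (-3 + Y)/4 = 2 + (¾ - Y/4) = 11/4 - Y/4)
((-Z(6, 2) + 6) - 62)² = ((-(11/4 - ¼*2) + 6) - 62)² = ((-(11/4 - ½) + 6) - 62)² = ((-1*9/4 + 6) - 62)² = ((-9/4 + 6) - 62)² = (15/4 - 62)² = (-233/4)² = 54289/16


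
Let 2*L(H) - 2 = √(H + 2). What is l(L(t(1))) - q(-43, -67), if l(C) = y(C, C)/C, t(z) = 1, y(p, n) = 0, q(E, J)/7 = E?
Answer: 301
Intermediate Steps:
q(E, J) = 7*E
L(H) = 1 + √(2 + H)/2 (L(H) = 1 + √(H + 2)/2 = 1 + √(2 + H)/2)
l(C) = 0 (l(C) = 0/C = 0)
l(L(t(1))) - q(-43, -67) = 0 - 7*(-43) = 0 - 1*(-301) = 0 + 301 = 301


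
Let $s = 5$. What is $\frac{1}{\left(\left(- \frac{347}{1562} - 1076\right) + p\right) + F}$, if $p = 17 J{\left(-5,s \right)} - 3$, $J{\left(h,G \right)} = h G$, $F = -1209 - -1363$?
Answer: $- \frac{1562}{2109047} \approx -0.00074062$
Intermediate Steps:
$F = 154$ ($F = -1209 + 1363 = 154$)
$J{\left(h,G \right)} = G h$
$p = -428$ ($p = 17 \cdot 5 \left(-5\right) - 3 = 17 \left(-25\right) - 3 = -425 - 3 = -428$)
$\frac{1}{\left(\left(- \frac{347}{1562} - 1076\right) + p\right) + F} = \frac{1}{\left(\left(- \frac{347}{1562} - 1076\right) - 428\right) + 154} = \frac{1}{\left(- \frac{1681059}{1562} - 428\right) + 154} = \frac{1}{- \frac{2349595}{1562} + 154} = \frac{1}{- \frac{2109047}{1562}} = - \frac{1562}{2109047}$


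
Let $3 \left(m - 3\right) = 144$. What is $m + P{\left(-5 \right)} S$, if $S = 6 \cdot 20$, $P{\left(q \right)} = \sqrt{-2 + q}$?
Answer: $51 + 120 i \sqrt{7} \approx 51.0 + 317.49 i$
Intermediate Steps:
$m = 51$ ($m = 3 + \frac{1}{3} \cdot 144 = 3 + 48 = 51$)
$S = 120$
$m + P{\left(-5 \right)} S = 51 + \sqrt{-2 - 5} \cdot 120 = 51 + \sqrt{-7} \cdot 120 = 51 + i \sqrt{7} \cdot 120 = 51 + 120 i \sqrt{7}$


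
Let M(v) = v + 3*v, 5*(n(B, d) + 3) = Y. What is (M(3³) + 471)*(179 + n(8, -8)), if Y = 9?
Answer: 514731/5 ≈ 1.0295e+5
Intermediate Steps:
n(B, d) = -6/5 (n(B, d) = -3 + (⅕)*9 = -3 + 9/5 = -6/5)
M(v) = 4*v
(M(3³) + 471)*(179 + n(8, -8)) = (4*3³ + 471)*(179 - 6/5) = (4*27 + 471)*(889/5) = (108 + 471)*(889/5) = 579*(889/5) = 514731/5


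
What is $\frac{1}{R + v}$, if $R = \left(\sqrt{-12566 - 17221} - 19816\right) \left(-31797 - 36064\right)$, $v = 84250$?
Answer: $\frac{1344817826}{1808672157697432903} + \frac{67861 i \sqrt{29787}}{1808672157697432903} \approx 7.4354 \cdot 10^{-10} + 6.4755 \cdot 10^{-12} i$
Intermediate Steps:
$R = 1344733576 - 67861 i \sqrt{29787}$ ($R = \left(\sqrt{-29787} - 19816\right) \left(-67861\right) = \left(i \sqrt{29787} - 19816\right) \left(-67861\right) = \left(-19816 + i \sqrt{29787}\right) \left(-67861\right) = 1344733576 - 67861 i \sqrt{29787} \approx 1.3447 \cdot 10^{9} - 1.1712 \cdot 10^{7} i$)
$\frac{1}{R + v} = \frac{1}{\left(1344733576 - 67861 i \sqrt{29787}\right) + 84250} = \frac{1}{1344817826 - 67861 i \sqrt{29787}}$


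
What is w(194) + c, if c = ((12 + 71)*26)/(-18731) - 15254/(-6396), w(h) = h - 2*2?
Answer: 11517290273/59901738 ≈ 192.27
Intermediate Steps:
w(h) = -4 + h (w(h) = h - 4 = -4 + h)
c = 135960053/59901738 (c = (83*26)*(-1/18731) - 15254*(-1/6396) = 2158*(-1/18731) + 7627/3198 = -2158/18731 + 7627/3198 = 135960053/59901738 ≈ 2.2697)
w(194) + c = (-4 + 194) + 135960053/59901738 = 190 + 135960053/59901738 = 11517290273/59901738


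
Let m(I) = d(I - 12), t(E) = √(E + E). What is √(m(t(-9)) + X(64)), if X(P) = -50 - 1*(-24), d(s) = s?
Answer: √(-38 + 3*I*√2) ≈ 0.34359 + 6.174*I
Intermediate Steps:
t(E) = √2*√E (t(E) = √(2*E) = √2*√E)
X(P) = -26 (X(P) = -50 + 24 = -26)
m(I) = -12 + I (m(I) = I - 12 = -12 + I)
√(m(t(-9)) + X(64)) = √((-12 + √2*√(-9)) - 26) = √((-12 + √2*(3*I)) - 26) = √((-12 + 3*I*√2) - 26) = √(-38 + 3*I*√2)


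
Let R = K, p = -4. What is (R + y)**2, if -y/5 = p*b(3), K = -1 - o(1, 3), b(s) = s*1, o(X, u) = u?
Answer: 3136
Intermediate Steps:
b(s) = s
K = -4 (K = -1 - 1*3 = -1 - 3 = -4)
y = 60 (y = -(-20)*3 = -5*(-12) = 60)
R = -4
(R + y)**2 = (-4 + 60)**2 = 56**2 = 3136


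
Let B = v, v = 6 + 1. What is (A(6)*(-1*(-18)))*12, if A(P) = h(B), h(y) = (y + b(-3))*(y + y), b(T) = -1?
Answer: 18144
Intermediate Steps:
v = 7
B = 7
h(y) = 2*y*(-1 + y) (h(y) = (y - 1)*(y + y) = (-1 + y)*(2*y) = 2*y*(-1 + y))
A(P) = 84 (A(P) = 2*7*(-1 + 7) = 2*7*6 = 84)
(A(6)*(-1*(-18)))*12 = (84*(-1*(-18)))*12 = (84*18)*12 = 1512*12 = 18144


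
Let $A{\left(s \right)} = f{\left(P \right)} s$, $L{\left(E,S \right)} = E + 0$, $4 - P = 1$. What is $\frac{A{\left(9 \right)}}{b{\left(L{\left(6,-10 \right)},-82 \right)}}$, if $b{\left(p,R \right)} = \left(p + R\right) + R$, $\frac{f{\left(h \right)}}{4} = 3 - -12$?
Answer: $- \frac{270}{79} \approx -3.4177$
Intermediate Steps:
$P = 3$ ($P = 4 - 1 = 3$)
$L{\left(E,S \right)} = E$
$f{\left(h \right)} = 60$ ($f{\left(h \right)} = 4 \left(3 - -12\right) = 4 \left(3 + 12\right) = 4 \cdot 15 = 60$)
$b{\left(p,R \right)} = p + 2 R$ ($b{\left(p,R \right)} = \left(R + p\right) + R = p + 2 R$)
$A{\left(s \right)} = 60 s$
$\frac{A{\left(9 \right)}}{b{\left(L{\left(6,-10 \right)},-82 \right)}} = \frac{60 \cdot 9}{6 + 2 \left(-82\right)} = \frac{540}{6 - 164} = \frac{540}{-158} = 540 \left(- \frac{1}{158}\right) = - \frac{270}{79}$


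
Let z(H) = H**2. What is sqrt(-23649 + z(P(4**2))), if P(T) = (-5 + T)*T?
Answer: sqrt(7327) ≈ 85.598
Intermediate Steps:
P(T) = T*(-5 + T)
sqrt(-23649 + z(P(4**2))) = sqrt(-23649 + (4**2*(-5 + 4**2))**2) = sqrt(-23649 + (16*(-5 + 16))**2) = sqrt(-23649 + (16*11)**2) = sqrt(-23649 + 176**2) = sqrt(-23649 + 30976) = sqrt(7327)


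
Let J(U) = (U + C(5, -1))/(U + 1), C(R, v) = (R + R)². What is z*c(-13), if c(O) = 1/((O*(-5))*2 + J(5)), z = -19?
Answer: -38/295 ≈ -0.12881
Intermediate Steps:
C(R, v) = 4*R² (C(R, v) = (2*R)² = 4*R²)
J(U) = (100 + U)/(1 + U) (J(U) = (U + 4*5²)/(U + 1) = (U + 4*25)/(1 + U) = (U + 100)/(1 + U) = (100 + U)/(1 + U))
c(O) = 1/(35/2 - 10*O) (c(O) = 1/((O*(-5))*2 + (100 + 5)/(1 + 5)) = 1/(-5*O*2 + 105/6) = 1/(-10*O + (⅙)*105) = 1/(-10*O + 35/2) = 1/(35/2 - 10*O))
z*c(-13) = -(-38)/(-35 + 20*(-13)) = -(-38)/(-35 - 260) = -(-38)/(-295) = -(-38)*(-1)/295 = -19*2/295 = -38/295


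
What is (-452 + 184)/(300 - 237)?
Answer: -268/63 ≈ -4.2540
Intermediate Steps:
(-452 + 184)/(300 - 237) = -268/63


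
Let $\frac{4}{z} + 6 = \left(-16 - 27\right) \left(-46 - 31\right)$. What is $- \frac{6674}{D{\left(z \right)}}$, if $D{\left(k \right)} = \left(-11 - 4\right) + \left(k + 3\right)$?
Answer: $\frac{11028785}{19828} \approx 556.22$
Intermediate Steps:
$z = \frac{4}{3305}$ ($z = \frac{4}{-6 + \left(-16 - 27\right) \left(-46 - 31\right)} = \frac{4}{-6 - -3311} = \frac{4}{-6 + 3311} = \frac{4}{3305} \approx 0.0012103$)
$D{\left(k \right)} = -12 + k$ ($D{\left(k \right)} = -15 + \left(3 + k\right) = -12 + k$)
$- \frac{6674}{D{\left(z \right)}} = - \frac{6674}{-12 + \frac{4}{3305}} = - \frac{6674}{- \frac{39656}{3305}} = - \frac{6674 \left(-3305\right)}{39656} = \left(-1\right) \left(- \frac{11028785}{19828}\right) = \frac{11028785}{19828}$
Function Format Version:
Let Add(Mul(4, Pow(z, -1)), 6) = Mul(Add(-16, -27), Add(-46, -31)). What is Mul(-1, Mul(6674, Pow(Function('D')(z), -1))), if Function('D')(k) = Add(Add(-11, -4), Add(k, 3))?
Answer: Rational(11028785, 19828) ≈ 556.22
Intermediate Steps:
z = Rational(4, 3305) (z = Mul(4, Pow(Add(-6, Mul(Add(-16, -27), Add(-46, -31))), -1)) = Mul(4, Pow(Add(-6, Mul(-43, -77)), -1)) = Mul(4, Pow(Add(-6, 3311), -1)) = Mul(4, Pow(3305, -1)) = Mul(4, Rational(1, 3305)) = Rational(4, 3305) ≈ 0.0012103)
Function('D')(k) = Add(-12, k) (Function('D')(k) = Add(-15, Add(3, k)) = Add(-12, k))
Mul(-1, Mul(6674, Pow(Function('D')(z), -1))) = Mul(-1, Mul(6674, Pow(Add(-12, Rational(4, 3305)), -1))) = Mul(-1, Mul(6674, Pow(Rational(-39656, 3305), -1))) = Mul(-1, Mul(6674, Rational(-3305, 39656))) = Mul(-1, Rational(-11028785, 19828)) = Rational(11028785, 19828)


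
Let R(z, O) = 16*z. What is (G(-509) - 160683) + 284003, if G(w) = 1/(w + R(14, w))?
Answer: 35146199/285 ≈ 1.2332e+5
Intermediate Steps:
G(w) = 1/(224 + w) (G(w) = 1/(w + 16*14) = 1/(w + 224) = 1/(224 + w))
(G(-509) - 160683) + 284003 = (1/(224 - 509) - 160683) + 284003 = (1/(-285) - 160683) + 284003 = (-1/285 - 160683) + 284003 = -45794656/285 + 284003 = 35146199/285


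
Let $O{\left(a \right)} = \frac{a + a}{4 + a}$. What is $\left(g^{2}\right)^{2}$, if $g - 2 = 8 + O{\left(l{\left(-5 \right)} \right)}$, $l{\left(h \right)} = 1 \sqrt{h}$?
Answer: $\frac{6400 \left(264 \sqrt{5} + 599 i\right)}{176 \sqrt{5} + 199 i} \approx 11568.0 + 3891.8 i$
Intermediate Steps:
$l{\left(h \right)} = \sqrt{h}$
$O{\left(a \right)} = \frac{2 a}{4 + a}$
$g = 10 + \frac{2 i \sqrt{5}}{4 + i \sqrt{5}}$ ($g = 2 + \left(8 + \frac{2 \sqrt{-5}}{4 + \sqrt{-5}}\right) = 2 + \left(8 + \frac{2 i \sqrt{5}}{4 + i \sqrt{5}}\right) = 10 + \frac{2 i \sqrt{5}}{4 + i \sqrt{5}} \approx 10.476 + 0.85184 i$)
$\left(g^{2}\right)^{2} = \left(\left(\frac{220}{21} + \frac{8 i \sqrt{5}}{21}\right)^{2}\right)^{2} = \left(\frac{220}{21} + \frac{8 i \sqrt{5}}{21}\right)^{4}$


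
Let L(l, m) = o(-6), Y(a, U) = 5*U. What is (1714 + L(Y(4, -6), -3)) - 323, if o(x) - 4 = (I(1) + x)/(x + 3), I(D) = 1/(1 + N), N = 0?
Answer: 4190/3 ≈ 1396.7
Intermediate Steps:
I(D) = 1 (I(D) = 1/(1 + 0) = 1/1 = 1)
o(x) = 4 + (1 + x)/(3 + x) (o(x) = 4 + (1 + x)/(x + 3) = 4 + (1 + x)/(3 + x))
L(l, m) = 17/3 (L(l, m) = (13 + 5*(-6))/(3 - 6) = (13 - 30)/(-3) = -⅓*(-17) = 17/3)
(1714 + L(Y(4, -6), -3)) - 323 = (1714 + 17/3) - 323 = 5159/3 - 323 = 4190/3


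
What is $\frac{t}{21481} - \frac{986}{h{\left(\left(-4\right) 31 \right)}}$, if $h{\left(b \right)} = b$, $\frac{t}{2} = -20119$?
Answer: $\frac{8095377}{1331822} \approx 6.0784$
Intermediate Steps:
$t = -40238$ ($t = 2 \left(-20119\right) = -40238$)
$\frac{t}{21481} - \frac{986}{h{\left(\left(-4\right) 31 \right)}} = - \frac{40238}{21481} - \frac{986}{\left(-4\right) 31} = \left(-40238\right) \frac{1}{21481} - \frac{986}{-124} = - \frac{40238}{21481} - - \frac{493}{62} = - \frac{40238}{21481} + \frac{493}{62} = \frac{8095377}{1331822}$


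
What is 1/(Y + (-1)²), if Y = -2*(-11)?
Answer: 1/23 ≈ 0.043478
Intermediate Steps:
Y = 22
1/(Y + (-1)²) = 1/(22 + (-1)²) = 1/(22 + 1) = 1/23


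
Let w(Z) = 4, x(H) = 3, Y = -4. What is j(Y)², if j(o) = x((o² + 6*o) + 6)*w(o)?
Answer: 144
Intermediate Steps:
j(o) = 12 (j(o) = 3*4 = 12)
j(Y)² = 12² = 144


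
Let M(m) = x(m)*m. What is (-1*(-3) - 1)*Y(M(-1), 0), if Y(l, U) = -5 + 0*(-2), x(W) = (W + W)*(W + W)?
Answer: -10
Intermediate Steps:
x(W) = 4*W² (x(W) = (2*W)*(2*W) = 4*W²)
M(m) = 4*m³ (M(m) = (4*m²)*m = 4*m³)
Y(l, U) = -5 (Y(l, U) = -5 + 0 = -5)
(-1*(-3) - 1)*Y(M(-1), 0) = (-1*(-3) - 1)*(-5) = (3 - 1)*(-5) = 2*(-5) = -10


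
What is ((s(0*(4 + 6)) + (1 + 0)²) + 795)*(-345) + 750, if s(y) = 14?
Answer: -278700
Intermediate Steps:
((s(0*(4 + 6)) + (1 + 0)²) + 795)*(-345) + 750 = ((14 + (1 + 0)²) + 795)*(-345) + 750 = ((14 + 1²) + 795)*(-345) + 750 = ((14 + 1) + 795)*(-345) + 750 = (15 + 795)*(-345) + 750 = 810*(-345) + 750 = -279450 + 750 = -278700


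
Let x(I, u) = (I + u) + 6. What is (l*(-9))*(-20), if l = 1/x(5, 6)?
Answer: 180/17 ≈ 10.588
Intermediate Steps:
x(I, u) = 6 + I + u
l = 1/17 (l = 1/(6 + 5 + 6) = 1/17 ≈ 0.058824)
(l*(-9))*(-20) = ((1/17)*(-9))*(-20) = -9/17*(-20) = 180/17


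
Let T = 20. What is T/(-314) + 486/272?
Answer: 36791/21352 ≈ 1.7231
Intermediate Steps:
T/(-314) + 486/272 = 20/(-314) + 486/272 = 20*(-1/314) + 486*(1/272) = -10/157 + 243/136 = 36791/21352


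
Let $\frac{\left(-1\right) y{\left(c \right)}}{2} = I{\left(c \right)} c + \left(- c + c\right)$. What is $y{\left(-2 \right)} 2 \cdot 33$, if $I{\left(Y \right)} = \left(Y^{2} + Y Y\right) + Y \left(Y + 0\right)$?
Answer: $3168$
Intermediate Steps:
$I{\left(Y \right)} = 3 Y^{2}$ ($I{\left(Y \right)} = \left(Y^{2} + Y^{2}\right) + Y Y = 2 Y^{2} + Y^{2} = 3 Y^{2}$)
$y{\left(c \right)} = - 6 c^{3}$ ($y{\left(c \right)} = - 2 \left(3 c^{2} c + \left(- c + c\right)\right) = - 2 \left(3 c^{3} + 0\right) = - 2 \cdot 3 c^{3} = - 6 c^{3}$)
$y{\left(-2 \right)} 2 \cdot 33 = - 6 \left(-2\right)^{3} \cdot 2 \cdot 33 = \left(-6\right) \left(-8\right) 2 \cdot 33 = 48 \cdot 2 \cdot 33 = 96 \cdot 33 = 3168$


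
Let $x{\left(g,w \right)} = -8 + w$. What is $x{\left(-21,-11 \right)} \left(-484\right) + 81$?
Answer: $9277$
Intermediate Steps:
$x{\left(-21,-11 \right)} \left(-484\right) + 81 = \left(-8 - 11\right) \left(-484\right) + 81 = \left(-19\right) \left(-484\right) + 81 = 9196 + 81 = 9277$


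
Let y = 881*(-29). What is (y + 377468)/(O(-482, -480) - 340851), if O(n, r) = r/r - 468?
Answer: -351919/341318 ≈ -1.0311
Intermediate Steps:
O(n, r) = -467 (O(n, r) = 1 - 468 = -467)
y = -25549
(y + 377468)/(O(-482, -480) - 340851) = (-25549 + 377468)/(-467 - 340851) = 351919/(-341318) = 351919*(-1/341318) = -351919/341318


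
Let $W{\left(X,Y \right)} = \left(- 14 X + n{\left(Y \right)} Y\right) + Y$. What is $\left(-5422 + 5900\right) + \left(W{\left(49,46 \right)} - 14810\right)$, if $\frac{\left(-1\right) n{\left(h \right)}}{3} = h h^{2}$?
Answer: $-13447340$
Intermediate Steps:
$n{\left(h \right)} = - 3 h^{3}$ ($n{\left(h \right)} = - 3 h h^{2} = - 3 h^{3}$)
$W{\left(X,Y \right)} = Y - 14 X - 3 Y^{4}$ ($W{\left(X,Y \right)} = \left(- 14 X + - 3 Y^{3} Y\right) + Y = \left(- 14 X - 3 Y^{4}\right) + Y = Y - 14 X - 3 Y^{4}$)
$\left(-5422 + 5900\right) + \left(W{\left(49,46 \right)} - 14810\right) = \left(-5422 + 5900\right) - 13447818 = 478 - 13447818 = -13447340$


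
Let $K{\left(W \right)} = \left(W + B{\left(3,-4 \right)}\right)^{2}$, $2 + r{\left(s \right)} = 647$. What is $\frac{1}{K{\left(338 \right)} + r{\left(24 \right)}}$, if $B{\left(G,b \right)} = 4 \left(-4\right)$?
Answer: $\frac{1}{104329} \approx 9.5851 \cdot 10^{-6}$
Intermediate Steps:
$r{\left(s \right)} = 645$ ($r{\left(s \right)} = -2 + 647 = 645$)
$B{\left(G,b \right)} = -16$
$K{\left(W \right)} = \left(-16 + W\right)^{2}$ ($K{\left(W \right)} = \left(W - 16\right)^{2} = \left(-16 + W\right)^{2}$)
$\frac{1}{K{\left(338 \right)} + r{\left(24 \right)}} = \frac{1}{\left(-16 + 338\right)^{2} + 645} = \frac{1}{322^{2} + 645} = \frac{1}{103684 + 645} = \frac{1}{104329}$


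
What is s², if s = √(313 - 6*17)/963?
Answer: 211/927369 ≈ 0.00022753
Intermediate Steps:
s = √211/963 (s = √(313 - 102)*(1/963) = √211*(1/963) = √211/963 ≈ 0.015084)
s² = (√211/963)² = 211/927369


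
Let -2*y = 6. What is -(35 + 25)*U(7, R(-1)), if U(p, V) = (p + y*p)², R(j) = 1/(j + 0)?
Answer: -11760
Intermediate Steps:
y = -3 (y = -½*6 = -3)
R(j) = 1/j
U(p, V) = 4*p² (U(p, V) = (p - 3*p)² = (-2*p)² = 4*p²)
-(35 + 25)*U(7, R(-1)) = -(35 + 25)*4*7² = -60*4*49 = -60*196 = -1*11760 = -11760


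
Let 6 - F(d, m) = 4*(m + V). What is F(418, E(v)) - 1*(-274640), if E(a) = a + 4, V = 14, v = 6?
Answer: 274550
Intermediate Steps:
E(a) = 4 + a
F(d, m) = -50 - 4*m (F(d, m) = 6 - 4*(m + 14) = 6 - 4*(14 + m) = 6 - (56 + 4*m) = 6 + (-56 - 4*m) = -50 - 4*m)
F(418, E(v)) - 1*(-274640) = (-50 - 4*(4 + 6)) - 1*(-274640) = (-50 - 4*10) + 274640 = (-50 - 40) + 274640 = -90 + 274640 = 274550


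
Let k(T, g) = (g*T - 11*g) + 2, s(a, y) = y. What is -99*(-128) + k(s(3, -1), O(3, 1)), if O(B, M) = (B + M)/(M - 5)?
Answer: 12686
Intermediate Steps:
O(B, M) = (B + M)/(-5 + M)
k(T, g) = 2 - 11*g + T*g (k(T, g) = (T*g - 11*g) + 2 = (-11*g + T*g) + 2 = 2 - 11*g + T*g)
-99*(-128) + k(s(3, -1), O(3, 1)) = -99*(-128) + (2 - 11*(3 + 1)/(-5 + 1) - (3 + 1)/(-5 + 1)) = 12672 + (2 - 11*4/(-4) - 4/(-4)) = 12672 + (2 - (-11)*4/4 - (-1)*4/4) = 12672 + (2 - 11*(-1) - 1*(-1)) = 12672 + (2 + 11 + 1) = 12672 + 14 = 12686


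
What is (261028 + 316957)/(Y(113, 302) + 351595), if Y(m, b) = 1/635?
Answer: 367020475/223262826 ≈ 1.6439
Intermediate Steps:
Y(m, b) = 1/635
(261028 + 316957)/(Y(113, 302) + 351595) = (261028 + 316957)/(1/635 + 351595) = 577985/(223262826/635) = 577985*(635/223262826) = 367020475/223262826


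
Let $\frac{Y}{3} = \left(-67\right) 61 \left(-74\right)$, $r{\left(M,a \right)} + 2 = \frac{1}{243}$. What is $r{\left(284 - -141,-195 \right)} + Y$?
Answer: $\frac{220476817}{243} \approx 9.0731 \cdot 10^{5}$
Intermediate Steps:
$r{\left(M,a \right)} = - \frac{485}{243}$ ($r{\left(M,a \right)} = -2 + \frac{1}{243} = - \frac{485}{243}$)
$Y = 907314$ ($Y = 3 \left(-67\right) 61 \left(-74\right) = 3 \left(\left(-4087\right) \left(-74\right)\right) = 3 \cdot 302438 = 907314$)
$r{\left(284 - -141,-195 \right)} + Y = - \frac{485}{243} + 907314 = \frac{220476817}{243}$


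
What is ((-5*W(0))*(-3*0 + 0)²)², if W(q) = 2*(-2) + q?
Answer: 0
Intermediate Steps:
W(q) = -4 + q
((-5*W(0))*(-3*0 + 0)²)² = ((-5*(-4 + 0))*(-3*0 + 0)²)² = ((-5*(-4))*(0 + 0)²)² = (20*0²)² = (20*0)² = 0² = 0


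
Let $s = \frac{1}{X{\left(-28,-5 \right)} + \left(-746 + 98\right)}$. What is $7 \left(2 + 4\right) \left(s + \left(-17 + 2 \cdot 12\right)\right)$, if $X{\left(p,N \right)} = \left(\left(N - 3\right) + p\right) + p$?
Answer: $\frac{104643}{356} \approx 293.94$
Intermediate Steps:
$X{\left(p,N \right)} = -3 + N + 2 p$ ($X{\left(p,N \right)} = \left(\left(-3 + N\right) + p\right) + p = \left(-3 + N + p\right) + p = -3 + N + 2 p$)
$s = - \frac{1}{712}$ ($s = \frac{1}{\left(-3 - 5 + 2 \left(-28\right)\right) + \left(-746 + 98\right)} = \frac{1}{\left(-3 - 5 - 56\right) - 648} = \frac{1}{-64 - 648} = \frac{1}{-712} = - \frac{1}{712} \approx -0.0014045$)
$7 \left(2 + 4\right) \left(s + \left(-17 + 2 \cdot 12\right)\right) = 7 \left(2 + 4\right) \left(- \frac{1}{712} + \left(-17 + 2 \cdot 12\right)\right) = 7 \cdot 6 \left(- \frac{1}{712} + \left(-17 + 24\right)\right) = 42 \left(- \frac{1}{712} + 7\right) = 42 \cdot \frac{4983}{712} = \frac{104643}{356}$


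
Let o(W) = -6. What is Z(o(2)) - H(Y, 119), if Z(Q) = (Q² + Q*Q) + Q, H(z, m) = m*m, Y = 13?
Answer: -14095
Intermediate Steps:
H(z, m) = m²
Z(Q) = Q + 2*Q² (Z(Q) = (Q² + Q²) + Q = 2*Q² + Q = Q + 2*Q²)
Z(o(2)) - H(Y, 119) = -6*(1 + 2*(-6)) - 1*119² = -6*(1 - 12) - 1*14161 = -6*(-11) - 14161 = 66 - 14161 = -14095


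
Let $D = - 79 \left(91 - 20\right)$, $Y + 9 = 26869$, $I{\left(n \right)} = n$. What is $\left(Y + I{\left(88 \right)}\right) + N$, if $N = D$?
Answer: $21339$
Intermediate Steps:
$Y = 26860$ ($Y = -9 + 26869 = 26860$)
$D = -5609$ ($D = \left(-79\right) 71 = -5609$)
$N = -5609$
$\left(Y + I{\left(88 \right)}\right) + N = \left(26860 + 88\right) - 5609 = 26948 - 5609 = 21339$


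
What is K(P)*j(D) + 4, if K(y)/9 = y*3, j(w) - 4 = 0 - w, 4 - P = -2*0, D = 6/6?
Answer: 328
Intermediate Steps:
D = 1 (D = 6*(1/6) = 1)
P = 4 (P = 4 - (-2)*0 = 4 - 1*0 = 4 + 0 = 4)
j(w) = 4 - w (j(w) = 4 + (0 - w) = 4 - w)
K(y) = 27*y (K(y) = 9*(y*3) = 9*(3*y) = 27*y)
K(P)*j(D) + 4 = (27*4)*(4 - 1*1) + 4 = 108*(4 - 1) + 4 = 108*3 + 4 = 324 + 4 = 328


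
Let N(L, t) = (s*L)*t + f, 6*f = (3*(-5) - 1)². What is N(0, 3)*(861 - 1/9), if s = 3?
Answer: 991744/27 ≈ 36731.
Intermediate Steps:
f = 128/3 (f = (3*(-5) - 1)²/6 = (-15 - 1)²/6 = (⅙)*(-16)² = (⅙)*256 = 128/3 ≈ 42.667)
N(L, t) = 128/3 + 3*L*t (N(L, t) = (3*L)*t + 128/3 = 3*L*t + 128/3 = 128/3 + 3*L*t)
N(0, 3)*(861 - 1/9) = (128/3 + 3*0*3)*(861 - 1/9) = (128/3 + 0)*(861 - 1*⅑) = 128*(861 - ⅑)/3 = (128/3)*(7748/9) = 991744/27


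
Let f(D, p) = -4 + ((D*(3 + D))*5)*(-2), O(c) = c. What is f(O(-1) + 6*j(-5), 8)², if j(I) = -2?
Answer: 1700416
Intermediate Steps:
f(D, p) = -4 - 10*D*(3 + D) (f(D, p) = -4 + (5*D*(3 + D))*(-2) = -4 - 10*D*(3 + D))
f(O(-1) + 6*j(-5), 8)² = (-4 - 30*(-1 + 6*(-2)) - 10*(-1 + 6*(-2))²)² = (-4 - 30*(-1 - 12) - 10*(-1 - 12)²)² = (-4 - 30*(-13) - 10*(-13)²)² = (-4 + 390 - 10*169)² = (-4 + 390 - 1690)² = (-1304)² = 1700416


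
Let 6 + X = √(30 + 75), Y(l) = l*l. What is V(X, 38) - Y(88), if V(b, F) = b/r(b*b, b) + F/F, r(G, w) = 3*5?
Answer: -38717/5 + √105/15 ≈ -7742.7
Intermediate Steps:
Y(l) = l²
r(G, w) = 15
X = -6 + √105 (X = -6 + √(30 + 75) = -6 + √105 ≈ 4.2469)
V(b, F) = 1 + b/15 (V(b, F) = b/15 + F/F = b*(1/15) + 1 = b/15 + 1 = 1 + b/15)
V(X, 38) - Y(88) = (1 + (-6 + √105)/15) - 1*88² = (1 + (-⅖ + √105/15)) - 1*7744 = (⅗ + √105/15) - 7744 = -38717/5 + √105/15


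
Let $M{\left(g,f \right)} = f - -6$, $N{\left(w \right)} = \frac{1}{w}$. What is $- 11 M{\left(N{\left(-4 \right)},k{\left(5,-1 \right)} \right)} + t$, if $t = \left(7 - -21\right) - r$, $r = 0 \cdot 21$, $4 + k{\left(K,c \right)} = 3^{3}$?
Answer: $-291$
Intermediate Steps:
$k{\left(K,c \right)} = 23$ ($k{\left(K,c \right)} = -4 + 3^{3} = -4 + 27 = 23$)
$r = 0$
$M{\left(g,f \right)} = 6 + f$ ($M{\left(g,f \right)} = f + 6 = 6 + f$)
$t = 28$ ($t = \left(7 - -21\right) - 0 = \left(7 + 21\right) + 0 = 28 + 0 = 28$)
$- 11 M{\left(N{\left(-4 \right)},k{\left(5,-1 \right)} \right)} + t = - 11 \left(6 + 23\right) + 28 = \left(-11\right) 29 + 28 = -319 + 28 = -291$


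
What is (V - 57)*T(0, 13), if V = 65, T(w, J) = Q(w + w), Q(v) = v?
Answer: 0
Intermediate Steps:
T(w, J) = 2*w (T(w, J) = w + w = 2*w)
(V - 57)*T(0, 13) = (65 - 57)*(2*0) = 8*0 = 0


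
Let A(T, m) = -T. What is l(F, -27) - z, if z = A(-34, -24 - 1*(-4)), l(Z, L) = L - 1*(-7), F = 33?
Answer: -54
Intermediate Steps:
l(Z, L) = 7 + L (l(Z, L) = L + 7 = 7 + L)
z = 34 (z = -1*(-34) = 34)
l(F, -27) - z = (7 - 27) - 1*34 = -20 - 34 = -54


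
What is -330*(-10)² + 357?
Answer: -32643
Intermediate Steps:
-330*(-10)² + 357 = -330*100 + 357 = -33000 + 357 = -32643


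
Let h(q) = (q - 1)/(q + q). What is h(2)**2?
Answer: 1/16 ≈ 0.062500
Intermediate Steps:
h(q) = (-1 + q)/(2*q) (h(q) = (-1 + q)/((2*q)) = (-1 + q)*(1/(2*q)) = (-1 + q)/(2*q))
h(2)**2 = ((1/2)*(-1 + 2)/2)**2 = ((1/2)*(1/2)*1)**2 = (1/4)**2 = 1/16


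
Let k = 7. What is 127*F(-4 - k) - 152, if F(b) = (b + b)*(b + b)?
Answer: 61316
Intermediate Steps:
F(b) = 4*b**2 (F(b) = (2*b)*(2*b) = 4*b**2)
127*F(-4 - k) - 152 = 127*(4*(-4 - 1*7)**2) - 152 = 127*(4*(-4 - 7)**2) - 152 = 127*(4*(-11)**2) - 152 = 127*(4*121) - 152 = 127*484 - 152 = 61468 - 152 = 61316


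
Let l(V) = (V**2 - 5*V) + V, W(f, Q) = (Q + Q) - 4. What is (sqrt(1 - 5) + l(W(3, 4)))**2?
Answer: -4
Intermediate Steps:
W(f, Q) = -4 + 2*Q (W(f, Q) = 2*Q - 4 = -4 + 2*Q)
l(V) = V**2 - 4*V
(sqrt(1 - 5) + l(W(3, 4)))**2 = (sqrt(1 - 5) + (-4 + 2*4)*(-4 + (-4 + 2*4)))**2 = (sqrt(-4) + (-4 + 8)*(-4 + (-4 + 8)))**2 = (2*I + 4*(-4 + 4))**2 = (2*I + 4*0)**2 = (2*I + 0)**2 = (2*I)**2 = -4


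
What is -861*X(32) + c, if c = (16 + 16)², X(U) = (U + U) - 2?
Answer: -52358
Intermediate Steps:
X(U) = -2 + 2*U (X(U) = 2*U - 2 = -2 + 2*U)
c = 1024 (c = 32² = 1024)
-861*X(32) + c = -861*(-2 + 2*32) + 1024 = -861*(-2 + 64) + 1024 = -861*62 + 1024 = -53382 + 1024 = -52358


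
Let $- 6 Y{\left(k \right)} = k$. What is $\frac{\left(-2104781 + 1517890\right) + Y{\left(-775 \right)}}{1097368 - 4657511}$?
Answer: $\frac{3520571}{21360858} \approx 0.16481$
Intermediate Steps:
$Y{\left(k \right)} = - \frac{k}{6}$
$\frac{\left(-2104781 + 1517890\right) + Y{\left(-775 \right)}}{1097368 - 4657511} = \frac{\left(-2104781 + 1517890\right) - - \frac{775}{6}}{1097368 - 4657511} = \frac{-586891 + \frac{775}{6}}{-3560143} = \left(- \frac{3520571}{6}\right) \left(- \frac{1}{3560143}\right) = \frac{3520571}{21360858}$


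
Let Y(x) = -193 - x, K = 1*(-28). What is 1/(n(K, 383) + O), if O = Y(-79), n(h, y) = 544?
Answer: 1/430 ≈ 0.0023256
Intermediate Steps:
K = -28
O = -114 (O = -193 - 1*(-79) = -193 + 79 = -114)
1/(n(K, 383) + O) = 1/(544 - 114) = 1/430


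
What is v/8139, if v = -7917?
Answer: -2639/2713 ≈ -0.97272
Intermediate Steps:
v/8139 = -7917/8139 = -7917*1/8139 = -2639/2713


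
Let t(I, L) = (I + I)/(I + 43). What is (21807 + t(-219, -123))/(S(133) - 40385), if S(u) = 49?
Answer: -1919235/3549568 ≈ -0.54070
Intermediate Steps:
t(I, L) = 2*I/(43 + I) (t(I, L) = (2*I)/(43 + I) = 2*I/(43 + I))
(21807 + t(-219, -123))/(S(133) - 40385) = (21807 + 2*(-219)/(43 - 219))/(49 - 40385) = (21807 + 2*(-219)/(-176))/(-40336) = (21807 + 2*(-219)*(-1/176))*(-1/40336) = (21807 + 219/88)*(-1/40336) = (1919235/88)*(-1/40336) = -1919235/3549568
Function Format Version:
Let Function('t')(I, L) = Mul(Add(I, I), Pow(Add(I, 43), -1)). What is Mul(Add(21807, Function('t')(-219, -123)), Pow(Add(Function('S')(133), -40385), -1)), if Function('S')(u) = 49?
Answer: Rational(-1919235, 3549568) ≈ -0.54070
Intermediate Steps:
Function('t')(I, L) = Mul(2, I, Pow(Add(43, I), -1)) (Function('t')(I, L) = Mul(Mul(2, I), Pow(Add(43, I), -1)) = Mul(2, I, Pow(Add(43, I), -1)))
Mul(Add(21807, Function('t')(-219, -123)), Pow(Add(Function('S')(133), -40385), -1)) = Mul(Add(21807, Mul(2, -219, Pow(Add(43, -219), -1))), Pow(Add(49, -40385), -1)) = Mul(Add(21807, Mul(2, -219, Pow(-176, -1))), Pow(-40336, -1)) = Mul(Add(21807, Mul(2, -219, Rational(-1, 176))), Rational(-1, 40336)) = Mul(Add(21807, Rational(219, 88)), Rational(-1, 40336)) = Mul(Rational(1919235, 88), Rational(-1, 40336)) = Rational(-1919235, 3549568)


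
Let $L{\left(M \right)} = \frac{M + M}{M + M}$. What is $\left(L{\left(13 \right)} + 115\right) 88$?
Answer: $10208$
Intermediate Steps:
$L{\left(M \right)} = 1$ ($L{\left(M \right)} = \frac{2 M}{2 M} = 2 M \frac{1}{2 M} = 1$)
$\left(L{\left(13 \right)} + 115\right) 88 = \left(1 + 115\right) 88 = 116 \cdot 88 = 10208$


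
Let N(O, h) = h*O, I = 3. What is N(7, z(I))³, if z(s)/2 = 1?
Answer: 2744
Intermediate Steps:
z(s) = 2 (z(s) = 2*1 = 2)
N(O, h) = O*h
N(7, z(I))³ = (7*2)³ = 14³ = 2744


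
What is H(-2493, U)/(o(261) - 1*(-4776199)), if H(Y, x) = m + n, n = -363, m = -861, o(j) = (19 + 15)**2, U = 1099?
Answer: -1224/4777355 ≈ -0.00025621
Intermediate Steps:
o(j) = 1156 (o(j) = 34**2 = 1156)
H(Y, x) = -1224 (H(Y, x) = -861 - 363 = -1224)
H(-2493, U)/(o(261) - 1*(-4776199)) = -1224/(1156 - 1*(-4776199)) = -1224/(1156 + 4776199) = -1224/4777355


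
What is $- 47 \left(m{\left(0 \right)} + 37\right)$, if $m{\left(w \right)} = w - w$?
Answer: $-1739$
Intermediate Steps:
$m{\left(w \right)} = 0$
$- 47 \left(m{\left(0 \right)} + 37\right) = - 47 \left(0 + 37\right) = \left(-47\right) 37 = -1739$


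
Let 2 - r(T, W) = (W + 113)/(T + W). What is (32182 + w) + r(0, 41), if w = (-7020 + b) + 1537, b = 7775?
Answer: 1413362/41 ≈ 34472.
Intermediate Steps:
r(T, W) = 2 - (113 + W)/(T + W) (r(T, W) = 2 - (W + 113)/(T + W) = 2 - (113 + W)/(T + W))
w = 2292 (w = (-7020 + 7775) + 1537 = 755 + 1537 = 2292)
(32182 + w) + r(0, 41) = (32182 + 2292) + (-113 + 41 + 2*0)/(0 + 41) = 34474 + (-113 + 41 + 0)/41 = 34474 + (1/41)*(-72) = 34474 - 72/41 = 1413362/41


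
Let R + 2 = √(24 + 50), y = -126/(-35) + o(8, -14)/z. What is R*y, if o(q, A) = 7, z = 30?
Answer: -23/3 + 23*√74/6 ≈ 25.309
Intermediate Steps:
y = 23/6 (y = -126/(-35) + 7/30 = -126*(-1/35) + 7*(1/30) = 18/5 + 7/30 = 23/6 ≈ 3.8333)
R = -2 + √74 (R = -2 + √(24 + 50) = -2 + √74 ≈ 6.6023)
R*y = (-2 + √74)*(23/6) = -23/3 + 23*√74/6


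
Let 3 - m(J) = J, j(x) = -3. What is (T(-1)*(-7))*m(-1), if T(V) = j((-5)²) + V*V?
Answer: 56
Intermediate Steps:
T(V) = -3 + V² (T(V) = -3 + V*V = -3 + V²)
m(J) = 3 - J
(T(-1)*(-7))*m(-1) = ((-3 + (-1)²)*(-7))*(3 - 1*(-1)) = ((-3 + 1)*(-7))*(3 + 1) = -2*(-7)*4 = 14*4 = 56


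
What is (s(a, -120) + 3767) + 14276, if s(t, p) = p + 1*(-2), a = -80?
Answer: 17921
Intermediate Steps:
s(t, p) = -2 + p (s(t, p) = p - 2 = -2 + p)
(s(a, -120) + 3767) + 14276 = ((-2 - 120) + 3767) + 14276 = (-122 + 3767) + 14276 = 3645 + 14276 = 17921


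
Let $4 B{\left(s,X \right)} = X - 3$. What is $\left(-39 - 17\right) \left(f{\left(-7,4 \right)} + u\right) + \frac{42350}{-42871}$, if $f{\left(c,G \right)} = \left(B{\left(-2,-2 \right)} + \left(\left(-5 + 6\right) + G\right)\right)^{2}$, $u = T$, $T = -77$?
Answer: $\frac{302112979}{85742} \approx 3523.5$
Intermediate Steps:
$u = -77$
$B{\left(s,X \right)} = - \frac{3}{4} + \frac{X}{4}$ ($B{\left(s,X \right)} = \frac{X - 3}{4} = \frac{-3 + X}{4} = - \frac{3}{4} + \frac{X}{4}$)
$f{\left(c,G \right)} = \left(- \frac{1}{4} + G\right)^{2}$ ($f{\left(c,G \right)} = \left(\left(- \frac{3}{4} + \frac{1}{4} \left(-2\right)\right) + \left(\left(-5 + 6\right) + G\right)\right)^{2} = \left(\left(- \frac{3}{4} - \frac{1}{2}\right) + \left(1 + G\right)\right)^{2} = \left(- \frac{5}{4} + \left(1 + G\right)\right)^{2} = \left(- \frac{1}{4} + G\right)^{2}$)
$\left(-39 - 17\right) \left(f{\left(-7,4 \right)} + u\right) + \frac{42350}{-42871} = \left(-39 - 17\right) \left(\frac{\left(-1 + 4 \cdot 4\right)^{2}}{16} - 77\right) + \frac{42350}{-42871} = - 56 \left(\frac{\left(-1 + 16\right)^{2}}{16} - 77\right) + 42350 \left(- \frac{1}{42871}\right) = - 56 \left(\frac{15^{2}}{16} - 77\right) - \frac{42350}{42871} = - 56 \left(\frac{1}{16} \cdot 225 - 77\right) - \frac{42350}{42871} = - 56 \left(\frac{225}{16} - 77\right) - \frac{42350}{42871} = \left(-56\right) \left(- \frac{1007}{16}\right) - \frac{42350}{42871} = \frac{7049}{2} - \frac{42350}{42871} = \frac{302112979}{85742}$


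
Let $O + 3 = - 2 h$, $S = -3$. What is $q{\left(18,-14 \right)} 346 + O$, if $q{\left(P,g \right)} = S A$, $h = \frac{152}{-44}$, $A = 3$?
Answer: $- \frac{34211}{11} \approx -3110.1$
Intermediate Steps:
$h = - \frac{38}{11}$ ($h = 152 \left(- \frac{1}{44}\right) = - \frac{38}{11} \approx -3.4545$)
$O = \frac{43}{11}$ ($O = -3 - - \frac{76}{11} = -3 + \frac{76}{11} = \frac{43}{11} \approx 3.9091$)
$q{\left(P,g \right)} = -9$ ($q{\left(P,g \right)} = \left(-3\right) 3 = -9$)
$q{\left(18,-14 \right)} 346 + O = \left(-9\right) 346 + \frac{43}{11} = -3114 + \frac{43}{11} = - \frac{34211}{11}$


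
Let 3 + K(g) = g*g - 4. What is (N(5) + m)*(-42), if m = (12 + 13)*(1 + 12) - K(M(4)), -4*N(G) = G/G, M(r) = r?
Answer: -26523/2 ≈ -13262.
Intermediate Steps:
N(G) = -¼ (N(G) = -G/(4*G) = -¼*1 = -¼)
K(g) = -7 + g² (K(g) = -3 + (g*g - 4) = -3 + (g² - 4) = -3 + (-4 + g²) = -7 + g²)
m = 316 (m = (12 + 13)*(1 + 12) - (-7 + 4²) = 25*13 - (-7 + 16) = 325 - 1*9 = 325 - 9 = 316)
(N(5) + m)*(-42) = (-¼ + 316)*(-42) = (1263/4)*(-42) = -26523/2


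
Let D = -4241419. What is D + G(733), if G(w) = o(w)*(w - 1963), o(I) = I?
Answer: -5143009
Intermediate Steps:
G(w) = w*(-1963 + w) (G(w) = w*(w - 1963) = w*(-1963 + w))
D + G(733) = -4241419 + 733*(-1963 + 733) = -4241419 + 733*(-1230) = -4241419 - 901590 = -5143009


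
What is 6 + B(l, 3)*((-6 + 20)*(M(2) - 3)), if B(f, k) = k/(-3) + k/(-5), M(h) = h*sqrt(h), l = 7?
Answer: 366/5 - 224*sqrt(2)/5 ≈ 9.8432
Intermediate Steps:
M(h) = h**(3/2)
B(f, k) = -8*k/15 (B(f, k) = k*(-1/3) + k*(-1/5) = -k/3 - k/5 = -8*k/15)
6 + B(l, 3)*((-6 + 20)*(M(2) - 3)) = 6 + (-8/15*3)*((-6 + 20)*(2**(3/2) - 3)) = 6 - 112*(2*sqrt(2) - 3)/5 = 6 - 112*(-3 + 2*sqrt(2))/5 = 6 - 8*(-42 + 28*sqrt(2))/5 = 6 + (336/5 - 224*sqrt(2)/5) = 366/5 - 224*sqrt(2)/5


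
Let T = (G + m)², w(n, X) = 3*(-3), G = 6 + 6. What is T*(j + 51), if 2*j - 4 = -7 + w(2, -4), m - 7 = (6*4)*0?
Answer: 16245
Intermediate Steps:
G = 12
w(n, X) = -9
m = 7 (m = 7 + (6*4)*0 = 7 + 24*0 = 7 + 0 = 7)
T = 361 (T = (12 + 7)² = 19² = 361)
j = -6 (j = 2 + (-7 - 9)/2 = 2 + (½)*(-16) = 2 - 8 = -6)
T*(j + 51) = 361*(-6 + 51) = 361*45 = 16245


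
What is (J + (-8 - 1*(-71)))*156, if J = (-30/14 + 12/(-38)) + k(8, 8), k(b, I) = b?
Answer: 1422096/133 ≈ 10692.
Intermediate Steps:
J = 737/133 (J = (-30/14 + 12/(-38)) + 8 = (-30*1/14 + 12*(-1/38)) + 8 = (-15/7 - 6/19) + 8 = -327/133 + 8 = 737/133 ≈ 5.5414)
(J + (-8 - 1*(-71)))*156 = (737/133 + (-8 - 1*(-71)))*156 = (737/133 + (-8 + 71))*156 = (737/133 + 63)*156 = (9116/133)*156 = 1422096/133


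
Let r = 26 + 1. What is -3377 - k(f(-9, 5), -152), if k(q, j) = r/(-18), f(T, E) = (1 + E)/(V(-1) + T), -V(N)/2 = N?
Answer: -6751/2 ≈ -3375.5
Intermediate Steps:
V(N) = -2*N
f(T, E) = (1 + E)/(2 + T) (f(T, E) = (1 + E)/(-2*(-1) + T) = (1 + E)/(2 + T))
r = 27
k(q, j) = -3/2 (k(q, j) = 27/(-18) = 27*(-1/18) = -3/2)
-3377 - k(f(-9, 5), -152) = -3377 - 1*(-3/2) = -3377 + 3/2 = -6751/2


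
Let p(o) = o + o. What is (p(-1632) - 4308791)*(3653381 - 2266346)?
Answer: -5980971206925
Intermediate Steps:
p(o) = 2*o
(p(-1632) - 4308791)*(3653381 - 2266346) = (2*(-1632) - 4308791)*(3653381 - 2266346) = (-3264 - 4308791)*1387035 = -4312055*1387035 = -5980971206925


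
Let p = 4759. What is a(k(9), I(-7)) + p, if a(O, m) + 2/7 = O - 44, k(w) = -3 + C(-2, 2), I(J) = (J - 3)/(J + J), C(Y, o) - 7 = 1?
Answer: 33038/7 ≈ 4719.7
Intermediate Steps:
C(Y, o) = 8 (C(Y, o) = 7 + 1 = 8)
I(J) = (-3 + J)/(2*J) (I(J) = (-3 + J)/((2*J)) = (-3 + J)*(1/(2*J)) = (-3 + J)/(2*J))
k(w) = 5 (k(w) = -3 + 8 = 5)
a(O, m) = -310/7 + O (a(O, m) = -2/7 + (O - 44) = -2/7 + (-44 + O) = -310/7 + O)
a(k(9), I(-7)) + p = (-310/7 + 5) + 4759 = -275/7 + 4759 = 33038/7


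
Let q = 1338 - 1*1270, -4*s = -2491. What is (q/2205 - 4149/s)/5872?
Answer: -4553099/4031608770 ≈ -0.0011293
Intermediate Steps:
s = 2491/4 (s = -1/4*(-2491) = 2491/4 ≈ 622.75)
q = 68 (q = 1338 - 1270 = 68)
(q/2205 - 4149/s)/5872 = (68/2205 - 4149/2491/4)/5872 = (68*(1/2205) - 4149*4/2491)*(1/5872) = (68/2205 - 16596/2491)*(1/5872) = -36424792/5492655*1/5872 = -4553099/4031608770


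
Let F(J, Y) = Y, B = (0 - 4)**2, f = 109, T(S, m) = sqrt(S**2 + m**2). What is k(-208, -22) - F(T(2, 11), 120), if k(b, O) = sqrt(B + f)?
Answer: -120 + 5*sqrt(5) ≈ -108.82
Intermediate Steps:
B = 16 (B = (-4)**2 = 16)
k(b, O) = 5*sqrt(5) (k(b, O) = sqrt(16 + 109) = sqrt(125) = 5*sqrt(5))
k(-208, -22) - F(T(2, 11), 120) = 5*sqrt(5) - 1*120 = 5*sqrt(5) - 120 = -120 + 5*sqrt(5)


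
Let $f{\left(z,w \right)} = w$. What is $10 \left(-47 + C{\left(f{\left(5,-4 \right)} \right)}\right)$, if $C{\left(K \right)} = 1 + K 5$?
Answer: $-660$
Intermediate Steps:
$C{\left(K \right)} = 1 + 5 K$
$10 \left(-47 + C{\left(f{\left(5,-4 \right)} \right)}\right) = 10 \left(-47 + \left(1 + 5 \left(-4\right)\right)\right) = 10 \left(-47 + \left(1 - 20\right)\right) = 10 \left(-47 - 19\right) = 10 \left(-66\right) = -660$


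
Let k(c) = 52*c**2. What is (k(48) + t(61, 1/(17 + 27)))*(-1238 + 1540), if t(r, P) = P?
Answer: 796004503/22 ≈ 3.6182e+7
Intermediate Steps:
(k(48) + t(61, 1/(17 + 27)))*(-1238 + 1540) = (52*48**2 + 1/(17 + 27))*(-1238 + 1540) = (52*2304 + 1/44)*302 = (119808 + 1/44)*302 = (5271553/44)*302 = 796004503/22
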